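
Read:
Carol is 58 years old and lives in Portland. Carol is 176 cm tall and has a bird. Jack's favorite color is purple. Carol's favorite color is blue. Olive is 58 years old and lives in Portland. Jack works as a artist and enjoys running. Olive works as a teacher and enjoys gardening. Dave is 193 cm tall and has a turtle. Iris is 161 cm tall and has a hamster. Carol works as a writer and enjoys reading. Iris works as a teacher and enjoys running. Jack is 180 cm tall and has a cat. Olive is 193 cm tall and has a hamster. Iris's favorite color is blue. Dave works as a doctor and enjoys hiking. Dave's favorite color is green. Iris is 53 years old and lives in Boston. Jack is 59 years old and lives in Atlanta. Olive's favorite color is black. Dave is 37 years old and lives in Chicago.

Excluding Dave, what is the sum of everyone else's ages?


Sum (excluding Dave): 228

228


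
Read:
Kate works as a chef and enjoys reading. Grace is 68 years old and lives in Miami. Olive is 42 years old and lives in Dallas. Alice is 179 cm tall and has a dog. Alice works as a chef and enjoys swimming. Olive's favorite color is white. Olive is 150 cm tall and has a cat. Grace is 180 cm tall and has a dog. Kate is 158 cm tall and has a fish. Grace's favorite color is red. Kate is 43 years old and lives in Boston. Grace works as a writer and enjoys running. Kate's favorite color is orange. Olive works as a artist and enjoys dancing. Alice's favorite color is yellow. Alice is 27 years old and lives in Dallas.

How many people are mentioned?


People: Kate, Grace, Olive, Alice. Count = 4

4


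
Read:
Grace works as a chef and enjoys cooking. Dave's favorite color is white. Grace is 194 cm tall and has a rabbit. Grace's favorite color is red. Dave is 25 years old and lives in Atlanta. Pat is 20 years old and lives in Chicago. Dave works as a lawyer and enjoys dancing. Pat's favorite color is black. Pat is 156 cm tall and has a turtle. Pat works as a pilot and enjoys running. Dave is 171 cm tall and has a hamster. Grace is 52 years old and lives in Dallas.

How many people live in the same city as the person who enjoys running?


Person with hobby running is Pat, city Chicago. Count = 1

1


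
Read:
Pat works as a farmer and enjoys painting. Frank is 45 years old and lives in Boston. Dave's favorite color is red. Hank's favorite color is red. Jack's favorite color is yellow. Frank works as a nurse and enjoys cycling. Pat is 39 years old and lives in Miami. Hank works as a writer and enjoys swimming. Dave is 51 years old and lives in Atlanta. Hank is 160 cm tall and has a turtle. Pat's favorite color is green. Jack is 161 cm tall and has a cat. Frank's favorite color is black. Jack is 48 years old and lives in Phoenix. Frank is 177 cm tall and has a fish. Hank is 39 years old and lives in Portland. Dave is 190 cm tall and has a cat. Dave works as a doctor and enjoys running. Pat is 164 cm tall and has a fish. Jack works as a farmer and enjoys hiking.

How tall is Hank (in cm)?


Hank is 160 cm tall

160


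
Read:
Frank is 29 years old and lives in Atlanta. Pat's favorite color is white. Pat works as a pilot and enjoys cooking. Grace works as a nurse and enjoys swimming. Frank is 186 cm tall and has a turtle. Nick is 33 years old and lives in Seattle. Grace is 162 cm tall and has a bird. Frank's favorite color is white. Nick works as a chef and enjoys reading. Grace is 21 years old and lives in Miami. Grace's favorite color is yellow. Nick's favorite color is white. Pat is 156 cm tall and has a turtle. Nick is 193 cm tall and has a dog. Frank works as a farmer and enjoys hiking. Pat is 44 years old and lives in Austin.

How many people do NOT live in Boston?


Not in Boston: 4

4


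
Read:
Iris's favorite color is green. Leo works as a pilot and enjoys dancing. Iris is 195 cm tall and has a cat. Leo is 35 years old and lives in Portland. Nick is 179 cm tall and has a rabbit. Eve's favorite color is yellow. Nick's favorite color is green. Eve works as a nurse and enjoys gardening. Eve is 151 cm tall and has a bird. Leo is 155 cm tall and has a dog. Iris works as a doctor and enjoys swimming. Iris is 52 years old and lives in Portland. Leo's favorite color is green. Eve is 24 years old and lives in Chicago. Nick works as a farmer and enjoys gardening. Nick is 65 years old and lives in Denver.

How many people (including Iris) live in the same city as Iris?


Iris lives in Portland. Count = 2

2


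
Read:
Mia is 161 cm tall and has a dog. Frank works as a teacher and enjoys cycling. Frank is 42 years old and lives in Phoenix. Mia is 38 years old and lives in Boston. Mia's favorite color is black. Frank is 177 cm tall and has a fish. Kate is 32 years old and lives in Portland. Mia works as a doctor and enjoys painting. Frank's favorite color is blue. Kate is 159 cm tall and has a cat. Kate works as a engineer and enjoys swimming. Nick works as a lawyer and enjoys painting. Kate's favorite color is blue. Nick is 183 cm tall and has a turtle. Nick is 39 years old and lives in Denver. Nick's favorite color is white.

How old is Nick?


Nick is 39 years old

39


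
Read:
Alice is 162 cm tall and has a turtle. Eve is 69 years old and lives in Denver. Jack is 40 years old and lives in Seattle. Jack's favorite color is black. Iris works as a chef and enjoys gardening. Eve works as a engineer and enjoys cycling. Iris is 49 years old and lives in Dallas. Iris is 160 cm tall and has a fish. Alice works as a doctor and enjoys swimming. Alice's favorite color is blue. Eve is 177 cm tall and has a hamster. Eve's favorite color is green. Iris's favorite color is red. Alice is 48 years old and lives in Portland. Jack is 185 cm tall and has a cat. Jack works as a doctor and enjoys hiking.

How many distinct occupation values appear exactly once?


Unique occupation values: 2

2


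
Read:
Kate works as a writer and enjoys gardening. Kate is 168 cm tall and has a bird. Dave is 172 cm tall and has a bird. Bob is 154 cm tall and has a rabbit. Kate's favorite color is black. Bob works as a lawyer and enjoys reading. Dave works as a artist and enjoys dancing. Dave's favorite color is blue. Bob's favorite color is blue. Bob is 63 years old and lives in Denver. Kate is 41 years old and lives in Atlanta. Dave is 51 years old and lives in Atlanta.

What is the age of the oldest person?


Oldest: Bob at 63

63


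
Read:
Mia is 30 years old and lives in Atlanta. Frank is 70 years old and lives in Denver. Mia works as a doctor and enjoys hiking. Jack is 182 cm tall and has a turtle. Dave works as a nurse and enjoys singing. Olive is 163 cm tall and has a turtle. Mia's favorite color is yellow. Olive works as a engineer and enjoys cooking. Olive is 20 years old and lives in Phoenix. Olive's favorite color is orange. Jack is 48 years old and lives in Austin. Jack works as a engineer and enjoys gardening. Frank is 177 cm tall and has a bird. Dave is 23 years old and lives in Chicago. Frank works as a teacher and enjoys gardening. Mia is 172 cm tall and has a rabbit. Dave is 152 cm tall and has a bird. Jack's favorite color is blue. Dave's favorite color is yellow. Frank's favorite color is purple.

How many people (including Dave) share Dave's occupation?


Dave is a nurse. Count = 1

1


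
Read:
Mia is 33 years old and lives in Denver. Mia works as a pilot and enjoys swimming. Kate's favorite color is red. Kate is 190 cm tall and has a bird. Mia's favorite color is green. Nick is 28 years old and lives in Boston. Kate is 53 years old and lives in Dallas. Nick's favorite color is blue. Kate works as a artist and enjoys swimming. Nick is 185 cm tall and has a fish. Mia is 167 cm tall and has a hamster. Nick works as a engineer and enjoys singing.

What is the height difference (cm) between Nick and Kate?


|185 - 190| = 5

5


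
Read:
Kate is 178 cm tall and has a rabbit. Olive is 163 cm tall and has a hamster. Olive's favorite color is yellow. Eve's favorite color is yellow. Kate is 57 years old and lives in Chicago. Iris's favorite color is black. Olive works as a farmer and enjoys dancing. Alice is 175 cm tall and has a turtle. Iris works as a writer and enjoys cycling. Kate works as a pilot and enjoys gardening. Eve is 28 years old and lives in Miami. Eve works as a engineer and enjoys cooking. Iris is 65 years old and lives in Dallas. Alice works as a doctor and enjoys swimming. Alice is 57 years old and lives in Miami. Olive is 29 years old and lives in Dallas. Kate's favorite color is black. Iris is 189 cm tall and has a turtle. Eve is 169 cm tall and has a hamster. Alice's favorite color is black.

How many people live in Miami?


Count in Miami: 2

2


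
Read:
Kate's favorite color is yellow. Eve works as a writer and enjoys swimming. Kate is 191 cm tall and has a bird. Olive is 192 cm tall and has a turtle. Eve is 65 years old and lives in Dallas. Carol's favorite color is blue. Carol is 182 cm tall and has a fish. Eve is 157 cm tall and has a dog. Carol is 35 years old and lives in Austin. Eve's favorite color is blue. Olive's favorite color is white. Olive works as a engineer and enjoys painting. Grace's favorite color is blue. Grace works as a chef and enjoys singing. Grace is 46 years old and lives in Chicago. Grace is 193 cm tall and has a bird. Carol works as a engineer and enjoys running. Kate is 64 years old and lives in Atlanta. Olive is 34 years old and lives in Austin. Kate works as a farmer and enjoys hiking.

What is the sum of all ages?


34+65+64+35+46 = 244

244


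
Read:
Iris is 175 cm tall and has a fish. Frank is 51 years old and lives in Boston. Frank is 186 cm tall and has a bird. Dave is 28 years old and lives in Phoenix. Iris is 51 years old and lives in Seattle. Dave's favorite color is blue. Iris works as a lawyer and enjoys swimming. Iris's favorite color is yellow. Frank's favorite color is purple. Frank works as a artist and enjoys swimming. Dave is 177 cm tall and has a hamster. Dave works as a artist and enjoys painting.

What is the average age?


Sum=130, n=3, avg=43.33

43.33


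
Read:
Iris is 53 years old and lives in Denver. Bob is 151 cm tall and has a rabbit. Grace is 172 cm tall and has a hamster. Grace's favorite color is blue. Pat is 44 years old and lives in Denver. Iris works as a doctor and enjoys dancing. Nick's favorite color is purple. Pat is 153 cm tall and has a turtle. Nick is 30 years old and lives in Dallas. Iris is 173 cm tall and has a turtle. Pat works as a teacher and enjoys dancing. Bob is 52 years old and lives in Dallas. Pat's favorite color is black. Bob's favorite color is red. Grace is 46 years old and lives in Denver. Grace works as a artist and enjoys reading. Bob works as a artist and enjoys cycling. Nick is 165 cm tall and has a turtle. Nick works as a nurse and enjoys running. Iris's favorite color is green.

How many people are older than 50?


Filter: 2

2


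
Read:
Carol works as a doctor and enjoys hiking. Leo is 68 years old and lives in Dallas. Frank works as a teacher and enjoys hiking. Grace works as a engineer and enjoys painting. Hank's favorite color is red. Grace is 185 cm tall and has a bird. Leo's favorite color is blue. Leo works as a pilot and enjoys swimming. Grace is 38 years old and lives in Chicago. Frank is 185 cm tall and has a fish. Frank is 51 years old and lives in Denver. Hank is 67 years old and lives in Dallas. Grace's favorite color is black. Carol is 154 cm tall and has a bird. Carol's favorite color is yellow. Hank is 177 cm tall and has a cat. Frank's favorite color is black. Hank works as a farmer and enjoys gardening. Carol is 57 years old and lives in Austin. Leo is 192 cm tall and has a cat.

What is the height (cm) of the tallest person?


Tallest: Leo at 192 cm

192


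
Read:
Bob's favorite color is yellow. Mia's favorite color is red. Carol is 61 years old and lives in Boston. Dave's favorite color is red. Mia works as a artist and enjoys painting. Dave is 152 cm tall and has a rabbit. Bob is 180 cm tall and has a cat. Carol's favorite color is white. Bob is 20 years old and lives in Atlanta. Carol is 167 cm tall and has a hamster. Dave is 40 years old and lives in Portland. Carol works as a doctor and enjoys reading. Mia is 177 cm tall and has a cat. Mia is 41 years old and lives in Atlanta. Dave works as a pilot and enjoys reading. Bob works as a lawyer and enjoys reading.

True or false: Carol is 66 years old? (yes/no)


Carol is actually 61. no

no


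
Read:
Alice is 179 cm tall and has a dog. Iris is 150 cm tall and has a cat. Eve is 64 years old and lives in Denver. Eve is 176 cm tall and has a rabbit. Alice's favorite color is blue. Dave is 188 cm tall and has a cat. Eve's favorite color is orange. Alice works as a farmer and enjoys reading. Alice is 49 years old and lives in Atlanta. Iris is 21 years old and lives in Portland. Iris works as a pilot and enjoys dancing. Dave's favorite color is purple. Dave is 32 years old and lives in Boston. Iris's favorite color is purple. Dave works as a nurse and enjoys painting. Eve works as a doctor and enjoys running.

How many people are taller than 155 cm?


Taller than 155: 3

3


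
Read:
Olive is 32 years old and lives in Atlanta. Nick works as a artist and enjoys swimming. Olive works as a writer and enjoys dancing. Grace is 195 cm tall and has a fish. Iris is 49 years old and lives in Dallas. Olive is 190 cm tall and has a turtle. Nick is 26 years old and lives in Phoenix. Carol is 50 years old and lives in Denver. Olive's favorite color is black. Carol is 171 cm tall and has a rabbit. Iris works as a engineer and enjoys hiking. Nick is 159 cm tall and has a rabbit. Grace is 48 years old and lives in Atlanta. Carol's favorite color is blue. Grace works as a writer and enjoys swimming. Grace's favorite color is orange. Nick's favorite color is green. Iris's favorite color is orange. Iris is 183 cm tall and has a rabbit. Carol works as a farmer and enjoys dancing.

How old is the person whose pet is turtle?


Person with pet=turtle is Olive, age 32

32


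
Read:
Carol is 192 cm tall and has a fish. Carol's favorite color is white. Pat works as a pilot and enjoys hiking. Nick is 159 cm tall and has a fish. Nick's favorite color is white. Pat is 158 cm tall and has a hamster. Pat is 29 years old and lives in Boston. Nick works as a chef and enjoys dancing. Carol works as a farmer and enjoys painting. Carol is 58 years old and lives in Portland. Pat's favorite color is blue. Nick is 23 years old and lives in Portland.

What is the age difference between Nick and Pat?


|23 - 29| = 6

6


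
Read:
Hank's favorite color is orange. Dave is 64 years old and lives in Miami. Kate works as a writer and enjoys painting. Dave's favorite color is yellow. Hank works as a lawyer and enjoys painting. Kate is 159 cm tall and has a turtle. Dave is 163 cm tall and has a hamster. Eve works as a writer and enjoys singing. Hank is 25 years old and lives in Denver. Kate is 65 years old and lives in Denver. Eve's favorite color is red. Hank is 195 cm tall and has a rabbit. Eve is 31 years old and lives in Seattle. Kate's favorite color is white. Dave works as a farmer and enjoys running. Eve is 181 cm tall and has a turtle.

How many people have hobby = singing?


Count: 1

1


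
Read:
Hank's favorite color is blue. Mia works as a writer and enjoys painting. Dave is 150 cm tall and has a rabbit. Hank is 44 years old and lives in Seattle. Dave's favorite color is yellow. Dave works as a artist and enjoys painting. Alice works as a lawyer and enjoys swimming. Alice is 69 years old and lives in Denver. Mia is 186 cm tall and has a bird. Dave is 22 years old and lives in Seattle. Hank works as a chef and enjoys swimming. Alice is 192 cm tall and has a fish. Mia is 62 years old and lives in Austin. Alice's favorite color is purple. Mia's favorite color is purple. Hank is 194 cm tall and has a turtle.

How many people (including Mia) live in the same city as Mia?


Mia lives in Austin. Count = 1

1


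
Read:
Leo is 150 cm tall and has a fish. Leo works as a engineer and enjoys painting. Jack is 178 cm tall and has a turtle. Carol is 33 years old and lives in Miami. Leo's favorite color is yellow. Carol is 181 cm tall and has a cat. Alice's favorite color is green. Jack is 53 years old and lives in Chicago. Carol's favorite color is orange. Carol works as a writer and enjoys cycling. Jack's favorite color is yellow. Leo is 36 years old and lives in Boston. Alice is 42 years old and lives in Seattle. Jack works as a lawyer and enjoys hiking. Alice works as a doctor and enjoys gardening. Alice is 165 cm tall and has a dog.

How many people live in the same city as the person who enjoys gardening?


Person with hobby gardening is Alice, city Seattle. Count = 1

1


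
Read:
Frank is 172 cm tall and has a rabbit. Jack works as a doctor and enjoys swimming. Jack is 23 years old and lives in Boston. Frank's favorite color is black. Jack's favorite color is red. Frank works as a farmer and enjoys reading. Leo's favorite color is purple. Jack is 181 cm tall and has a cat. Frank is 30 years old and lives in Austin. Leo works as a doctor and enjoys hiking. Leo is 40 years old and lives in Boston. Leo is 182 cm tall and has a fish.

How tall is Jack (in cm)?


Jack is 181 cm tall

181


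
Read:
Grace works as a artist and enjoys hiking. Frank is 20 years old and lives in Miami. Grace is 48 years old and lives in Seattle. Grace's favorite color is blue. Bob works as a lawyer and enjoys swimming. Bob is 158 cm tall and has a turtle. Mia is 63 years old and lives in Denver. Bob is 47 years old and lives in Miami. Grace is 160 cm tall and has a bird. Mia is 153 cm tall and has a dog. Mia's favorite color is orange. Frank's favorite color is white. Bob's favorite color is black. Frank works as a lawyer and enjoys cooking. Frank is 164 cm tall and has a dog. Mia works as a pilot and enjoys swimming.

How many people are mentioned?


People: Grace, Frank, Mia, Bob. Count = 4

4


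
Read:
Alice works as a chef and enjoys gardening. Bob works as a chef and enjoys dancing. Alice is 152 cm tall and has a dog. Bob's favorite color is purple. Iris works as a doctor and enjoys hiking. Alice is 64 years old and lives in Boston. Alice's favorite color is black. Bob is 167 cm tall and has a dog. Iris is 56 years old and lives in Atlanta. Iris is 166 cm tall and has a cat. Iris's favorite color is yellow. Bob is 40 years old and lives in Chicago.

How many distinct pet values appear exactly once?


Unique pet values: 1

1


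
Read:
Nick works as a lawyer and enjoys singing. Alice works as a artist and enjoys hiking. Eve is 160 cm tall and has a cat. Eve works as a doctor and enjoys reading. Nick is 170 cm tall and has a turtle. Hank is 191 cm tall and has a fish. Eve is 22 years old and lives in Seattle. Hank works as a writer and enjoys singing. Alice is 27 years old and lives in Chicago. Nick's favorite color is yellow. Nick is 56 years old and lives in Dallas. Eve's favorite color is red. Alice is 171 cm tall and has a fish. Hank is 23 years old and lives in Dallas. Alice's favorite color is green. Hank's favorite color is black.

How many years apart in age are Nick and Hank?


56 vs 23, diff = 33

33


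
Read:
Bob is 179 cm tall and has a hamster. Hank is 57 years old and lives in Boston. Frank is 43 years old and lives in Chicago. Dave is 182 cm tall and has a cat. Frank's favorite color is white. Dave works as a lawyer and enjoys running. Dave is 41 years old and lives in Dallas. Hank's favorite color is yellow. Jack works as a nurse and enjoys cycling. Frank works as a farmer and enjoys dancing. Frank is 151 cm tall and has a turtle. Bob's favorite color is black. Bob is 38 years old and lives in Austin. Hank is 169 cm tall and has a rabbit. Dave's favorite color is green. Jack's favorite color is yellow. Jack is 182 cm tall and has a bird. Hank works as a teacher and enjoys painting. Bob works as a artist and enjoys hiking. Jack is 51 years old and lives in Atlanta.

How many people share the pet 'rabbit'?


Count: 1

1


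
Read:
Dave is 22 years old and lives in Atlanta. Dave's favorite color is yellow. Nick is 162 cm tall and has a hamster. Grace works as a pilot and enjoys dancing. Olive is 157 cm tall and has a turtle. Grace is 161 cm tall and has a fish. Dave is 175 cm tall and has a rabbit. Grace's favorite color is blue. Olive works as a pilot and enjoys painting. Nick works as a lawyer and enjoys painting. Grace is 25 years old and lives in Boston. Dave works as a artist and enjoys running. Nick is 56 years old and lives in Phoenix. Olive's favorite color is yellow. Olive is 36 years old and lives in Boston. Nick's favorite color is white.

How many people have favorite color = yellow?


Count: 2

2


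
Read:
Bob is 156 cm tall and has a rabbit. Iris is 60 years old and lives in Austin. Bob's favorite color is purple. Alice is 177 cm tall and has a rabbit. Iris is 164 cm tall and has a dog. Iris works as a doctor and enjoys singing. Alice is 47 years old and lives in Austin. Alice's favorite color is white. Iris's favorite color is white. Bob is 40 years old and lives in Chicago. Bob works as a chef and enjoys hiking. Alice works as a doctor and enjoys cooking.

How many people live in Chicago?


Count in Chicago: 1

1


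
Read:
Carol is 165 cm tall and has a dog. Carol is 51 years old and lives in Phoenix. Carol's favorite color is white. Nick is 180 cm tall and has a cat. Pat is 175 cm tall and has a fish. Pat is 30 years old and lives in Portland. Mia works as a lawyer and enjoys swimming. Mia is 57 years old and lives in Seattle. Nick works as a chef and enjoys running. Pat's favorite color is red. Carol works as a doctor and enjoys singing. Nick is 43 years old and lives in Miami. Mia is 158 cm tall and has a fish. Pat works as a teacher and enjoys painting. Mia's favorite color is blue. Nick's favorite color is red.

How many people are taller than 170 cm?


Taller than 170: 2

2


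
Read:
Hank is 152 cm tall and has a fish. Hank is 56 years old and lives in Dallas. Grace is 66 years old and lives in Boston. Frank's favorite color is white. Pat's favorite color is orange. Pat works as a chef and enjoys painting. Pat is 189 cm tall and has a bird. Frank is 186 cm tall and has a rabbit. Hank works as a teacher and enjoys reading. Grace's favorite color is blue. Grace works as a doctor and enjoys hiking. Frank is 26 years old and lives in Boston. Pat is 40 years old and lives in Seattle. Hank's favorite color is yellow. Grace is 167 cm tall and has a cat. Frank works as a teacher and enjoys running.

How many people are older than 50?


Filter: 2

2


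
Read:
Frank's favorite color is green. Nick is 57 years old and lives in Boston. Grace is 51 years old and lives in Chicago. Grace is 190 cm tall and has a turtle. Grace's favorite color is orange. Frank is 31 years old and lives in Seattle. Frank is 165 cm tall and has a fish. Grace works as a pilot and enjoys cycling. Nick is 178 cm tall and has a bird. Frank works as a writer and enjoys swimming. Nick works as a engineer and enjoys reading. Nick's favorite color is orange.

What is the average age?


Sum=139, n=3, avg=46.33

46.33


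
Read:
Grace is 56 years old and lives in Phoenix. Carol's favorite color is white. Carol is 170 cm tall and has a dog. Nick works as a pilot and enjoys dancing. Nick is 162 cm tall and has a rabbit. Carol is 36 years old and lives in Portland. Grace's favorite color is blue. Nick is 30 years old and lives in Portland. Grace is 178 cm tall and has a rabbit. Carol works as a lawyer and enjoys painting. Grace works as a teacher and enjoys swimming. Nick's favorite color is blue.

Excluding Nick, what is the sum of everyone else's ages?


Sum (excluding Nick): 92

92


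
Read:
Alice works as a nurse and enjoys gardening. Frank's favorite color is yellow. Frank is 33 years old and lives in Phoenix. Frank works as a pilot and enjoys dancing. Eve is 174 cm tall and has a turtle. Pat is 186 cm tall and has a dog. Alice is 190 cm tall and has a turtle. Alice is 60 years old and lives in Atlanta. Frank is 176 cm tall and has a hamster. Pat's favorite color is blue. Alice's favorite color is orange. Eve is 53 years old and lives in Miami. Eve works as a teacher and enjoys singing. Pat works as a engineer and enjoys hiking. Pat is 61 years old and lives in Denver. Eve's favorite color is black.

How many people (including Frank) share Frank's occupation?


Frank is a pilot. Count = 1

1


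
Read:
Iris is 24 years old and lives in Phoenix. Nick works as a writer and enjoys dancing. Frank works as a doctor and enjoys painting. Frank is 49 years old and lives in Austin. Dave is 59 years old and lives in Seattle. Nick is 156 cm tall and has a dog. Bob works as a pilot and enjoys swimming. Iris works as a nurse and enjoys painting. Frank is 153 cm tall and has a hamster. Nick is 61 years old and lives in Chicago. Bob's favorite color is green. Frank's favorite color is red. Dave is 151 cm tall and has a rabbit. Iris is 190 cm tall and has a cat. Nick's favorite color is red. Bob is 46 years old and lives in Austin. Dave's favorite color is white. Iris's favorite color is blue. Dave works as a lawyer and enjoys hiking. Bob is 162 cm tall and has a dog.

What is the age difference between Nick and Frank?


|61 - 49| = 12

12


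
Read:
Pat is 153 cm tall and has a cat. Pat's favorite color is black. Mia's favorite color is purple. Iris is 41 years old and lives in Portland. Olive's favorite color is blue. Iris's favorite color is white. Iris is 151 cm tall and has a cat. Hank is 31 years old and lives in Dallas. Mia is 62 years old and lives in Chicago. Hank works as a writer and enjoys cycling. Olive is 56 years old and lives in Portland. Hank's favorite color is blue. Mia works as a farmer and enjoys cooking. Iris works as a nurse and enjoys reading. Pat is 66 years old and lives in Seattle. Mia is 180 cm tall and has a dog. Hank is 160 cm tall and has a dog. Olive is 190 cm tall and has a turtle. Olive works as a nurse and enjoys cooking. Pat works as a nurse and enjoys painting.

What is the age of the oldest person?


Oldest: Pat at 66

66


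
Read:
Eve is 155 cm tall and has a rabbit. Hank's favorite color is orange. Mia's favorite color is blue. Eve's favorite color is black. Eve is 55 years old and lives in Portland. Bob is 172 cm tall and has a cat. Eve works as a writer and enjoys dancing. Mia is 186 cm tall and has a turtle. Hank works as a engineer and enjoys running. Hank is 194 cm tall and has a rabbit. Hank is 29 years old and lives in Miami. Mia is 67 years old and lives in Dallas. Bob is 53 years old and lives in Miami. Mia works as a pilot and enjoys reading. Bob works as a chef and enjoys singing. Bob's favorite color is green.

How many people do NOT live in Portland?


Not in Portland: 3

3


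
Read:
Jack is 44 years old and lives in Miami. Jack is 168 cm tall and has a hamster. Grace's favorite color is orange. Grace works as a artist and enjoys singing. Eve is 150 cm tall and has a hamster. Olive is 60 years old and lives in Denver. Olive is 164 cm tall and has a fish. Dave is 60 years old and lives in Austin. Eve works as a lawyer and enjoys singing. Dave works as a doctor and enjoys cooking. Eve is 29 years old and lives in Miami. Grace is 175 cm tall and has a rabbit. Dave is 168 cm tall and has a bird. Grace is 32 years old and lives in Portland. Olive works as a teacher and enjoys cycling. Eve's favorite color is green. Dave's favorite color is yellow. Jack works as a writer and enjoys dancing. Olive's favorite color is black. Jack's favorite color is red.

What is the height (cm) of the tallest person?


Tallest: Grace at 175 cm

175


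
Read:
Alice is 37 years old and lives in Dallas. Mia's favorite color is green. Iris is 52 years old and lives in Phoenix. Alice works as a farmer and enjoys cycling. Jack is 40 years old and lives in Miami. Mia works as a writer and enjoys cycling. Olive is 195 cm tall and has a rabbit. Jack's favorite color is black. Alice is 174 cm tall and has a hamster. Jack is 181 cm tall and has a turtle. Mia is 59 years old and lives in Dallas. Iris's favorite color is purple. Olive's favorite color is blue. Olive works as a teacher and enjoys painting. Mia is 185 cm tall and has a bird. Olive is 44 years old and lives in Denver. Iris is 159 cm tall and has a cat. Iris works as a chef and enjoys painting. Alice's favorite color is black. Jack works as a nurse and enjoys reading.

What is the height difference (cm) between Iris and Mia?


|159 - 185| = 26

26


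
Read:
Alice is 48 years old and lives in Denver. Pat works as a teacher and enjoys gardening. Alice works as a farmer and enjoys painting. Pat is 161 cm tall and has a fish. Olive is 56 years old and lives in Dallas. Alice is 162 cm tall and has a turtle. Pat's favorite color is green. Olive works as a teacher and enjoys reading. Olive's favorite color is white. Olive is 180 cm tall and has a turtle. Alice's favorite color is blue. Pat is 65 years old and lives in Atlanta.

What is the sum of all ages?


48+65+56 = 169

169


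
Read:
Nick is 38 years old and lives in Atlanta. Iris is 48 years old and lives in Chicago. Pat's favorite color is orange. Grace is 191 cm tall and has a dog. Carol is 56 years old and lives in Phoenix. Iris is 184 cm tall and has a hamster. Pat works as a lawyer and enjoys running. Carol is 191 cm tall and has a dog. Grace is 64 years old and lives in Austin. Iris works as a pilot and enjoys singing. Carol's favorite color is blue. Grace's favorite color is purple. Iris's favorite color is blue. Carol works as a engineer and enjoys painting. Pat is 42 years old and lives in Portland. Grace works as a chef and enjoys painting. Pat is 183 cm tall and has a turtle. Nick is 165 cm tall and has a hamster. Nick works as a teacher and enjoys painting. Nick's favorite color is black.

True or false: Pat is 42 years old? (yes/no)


Pat is actually 42. yes

yes


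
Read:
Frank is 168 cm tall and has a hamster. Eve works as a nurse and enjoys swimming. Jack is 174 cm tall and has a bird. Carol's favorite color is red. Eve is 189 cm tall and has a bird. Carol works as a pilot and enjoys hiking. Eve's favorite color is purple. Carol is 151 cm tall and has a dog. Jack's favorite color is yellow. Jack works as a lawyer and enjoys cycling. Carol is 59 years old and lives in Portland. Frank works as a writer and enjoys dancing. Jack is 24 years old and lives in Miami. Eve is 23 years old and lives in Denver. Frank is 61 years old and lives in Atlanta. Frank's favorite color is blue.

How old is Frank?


Frank is 61 years old

61


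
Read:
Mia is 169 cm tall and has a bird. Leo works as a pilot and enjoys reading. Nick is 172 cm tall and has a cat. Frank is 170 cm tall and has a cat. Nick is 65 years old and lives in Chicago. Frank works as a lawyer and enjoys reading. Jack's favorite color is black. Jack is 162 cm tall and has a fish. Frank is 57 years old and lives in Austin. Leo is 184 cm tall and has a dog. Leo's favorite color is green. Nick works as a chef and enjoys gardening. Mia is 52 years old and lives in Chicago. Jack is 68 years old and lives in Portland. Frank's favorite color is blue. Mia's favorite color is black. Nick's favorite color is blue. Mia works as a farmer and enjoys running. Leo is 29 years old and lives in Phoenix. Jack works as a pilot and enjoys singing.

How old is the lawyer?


The lawyer is Frank, age 57

57


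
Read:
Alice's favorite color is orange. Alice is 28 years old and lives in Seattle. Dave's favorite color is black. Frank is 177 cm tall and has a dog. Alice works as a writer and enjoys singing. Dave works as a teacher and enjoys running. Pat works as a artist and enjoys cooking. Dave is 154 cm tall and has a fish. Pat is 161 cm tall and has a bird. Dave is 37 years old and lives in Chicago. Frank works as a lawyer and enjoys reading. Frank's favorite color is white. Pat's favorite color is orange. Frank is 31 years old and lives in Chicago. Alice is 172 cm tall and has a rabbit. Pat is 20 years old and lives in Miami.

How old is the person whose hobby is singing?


Person with hobby=singing is Alice, age 28

28


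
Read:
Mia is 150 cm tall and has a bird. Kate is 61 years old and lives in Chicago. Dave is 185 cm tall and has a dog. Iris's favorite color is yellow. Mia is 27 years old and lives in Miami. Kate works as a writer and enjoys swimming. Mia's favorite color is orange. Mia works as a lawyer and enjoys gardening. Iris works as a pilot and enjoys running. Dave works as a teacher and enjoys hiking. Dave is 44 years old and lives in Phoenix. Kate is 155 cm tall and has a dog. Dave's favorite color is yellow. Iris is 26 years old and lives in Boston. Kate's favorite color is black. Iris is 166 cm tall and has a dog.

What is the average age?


Sum=158, n=4, avg=39.5

39.5


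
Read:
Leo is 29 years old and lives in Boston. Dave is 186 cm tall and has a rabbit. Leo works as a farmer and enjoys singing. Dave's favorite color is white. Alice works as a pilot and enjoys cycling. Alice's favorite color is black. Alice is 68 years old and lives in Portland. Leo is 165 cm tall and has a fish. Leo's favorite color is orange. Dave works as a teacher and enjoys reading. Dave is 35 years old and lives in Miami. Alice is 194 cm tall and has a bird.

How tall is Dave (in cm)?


Dave is 186 cm tall

186


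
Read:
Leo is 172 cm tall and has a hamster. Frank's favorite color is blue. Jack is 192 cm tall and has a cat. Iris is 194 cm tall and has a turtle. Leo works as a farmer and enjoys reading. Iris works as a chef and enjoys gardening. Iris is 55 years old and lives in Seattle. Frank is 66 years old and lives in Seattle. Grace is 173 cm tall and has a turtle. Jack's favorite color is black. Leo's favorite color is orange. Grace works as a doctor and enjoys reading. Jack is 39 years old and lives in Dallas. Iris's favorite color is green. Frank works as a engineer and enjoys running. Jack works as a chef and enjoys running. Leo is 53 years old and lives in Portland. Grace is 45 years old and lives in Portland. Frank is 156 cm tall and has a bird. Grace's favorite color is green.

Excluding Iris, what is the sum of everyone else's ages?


Sum (excluding Iris): 203

203


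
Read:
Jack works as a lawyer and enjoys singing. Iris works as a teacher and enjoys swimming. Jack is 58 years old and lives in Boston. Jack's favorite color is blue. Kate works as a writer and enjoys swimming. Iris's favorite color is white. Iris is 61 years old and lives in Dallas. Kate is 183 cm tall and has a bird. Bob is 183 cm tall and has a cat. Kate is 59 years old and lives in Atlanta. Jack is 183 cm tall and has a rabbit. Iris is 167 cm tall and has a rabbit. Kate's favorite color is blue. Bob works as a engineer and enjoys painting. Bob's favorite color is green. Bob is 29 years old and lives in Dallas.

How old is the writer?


The writer is Kate, age 59

59


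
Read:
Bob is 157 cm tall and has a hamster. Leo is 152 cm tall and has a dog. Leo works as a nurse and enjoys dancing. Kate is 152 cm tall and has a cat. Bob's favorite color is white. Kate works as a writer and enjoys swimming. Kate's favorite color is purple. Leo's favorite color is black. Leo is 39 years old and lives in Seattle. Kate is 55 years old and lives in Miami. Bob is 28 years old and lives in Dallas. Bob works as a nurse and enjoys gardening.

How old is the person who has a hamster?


Person with hamster is Bob, age 28

28


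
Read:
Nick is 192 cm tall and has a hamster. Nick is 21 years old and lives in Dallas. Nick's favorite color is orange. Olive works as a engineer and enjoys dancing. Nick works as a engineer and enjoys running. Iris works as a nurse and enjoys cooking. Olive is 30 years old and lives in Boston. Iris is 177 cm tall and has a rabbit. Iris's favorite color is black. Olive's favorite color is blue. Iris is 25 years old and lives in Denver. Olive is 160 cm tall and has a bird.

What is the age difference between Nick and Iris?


|21 - 25| = 4

4


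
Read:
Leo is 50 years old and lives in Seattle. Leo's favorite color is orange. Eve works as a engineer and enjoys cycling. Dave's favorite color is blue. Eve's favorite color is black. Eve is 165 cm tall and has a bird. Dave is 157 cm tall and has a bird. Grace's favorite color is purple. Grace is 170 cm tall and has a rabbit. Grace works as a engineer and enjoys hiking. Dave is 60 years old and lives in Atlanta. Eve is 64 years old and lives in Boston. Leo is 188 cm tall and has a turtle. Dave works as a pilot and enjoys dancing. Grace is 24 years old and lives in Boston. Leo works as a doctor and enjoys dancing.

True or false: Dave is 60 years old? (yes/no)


Dave is actually 60. yes

yes


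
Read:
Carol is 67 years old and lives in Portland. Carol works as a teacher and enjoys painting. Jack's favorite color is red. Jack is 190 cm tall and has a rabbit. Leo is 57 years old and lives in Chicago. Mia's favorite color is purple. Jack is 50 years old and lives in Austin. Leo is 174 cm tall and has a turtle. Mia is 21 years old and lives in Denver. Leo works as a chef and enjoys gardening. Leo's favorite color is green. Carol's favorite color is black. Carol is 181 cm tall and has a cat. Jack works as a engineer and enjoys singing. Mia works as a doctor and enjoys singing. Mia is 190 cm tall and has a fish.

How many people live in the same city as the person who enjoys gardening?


Person with hobby gardening is Leo, city Chicago. Count = 1

1


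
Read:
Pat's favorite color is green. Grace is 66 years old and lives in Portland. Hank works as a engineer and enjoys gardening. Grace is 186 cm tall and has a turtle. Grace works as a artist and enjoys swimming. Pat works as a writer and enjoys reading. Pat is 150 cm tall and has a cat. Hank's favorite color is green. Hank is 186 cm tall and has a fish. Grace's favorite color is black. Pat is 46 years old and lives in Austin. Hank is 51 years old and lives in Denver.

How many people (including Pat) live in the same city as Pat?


Pat lives in Austin. Count = 1

1


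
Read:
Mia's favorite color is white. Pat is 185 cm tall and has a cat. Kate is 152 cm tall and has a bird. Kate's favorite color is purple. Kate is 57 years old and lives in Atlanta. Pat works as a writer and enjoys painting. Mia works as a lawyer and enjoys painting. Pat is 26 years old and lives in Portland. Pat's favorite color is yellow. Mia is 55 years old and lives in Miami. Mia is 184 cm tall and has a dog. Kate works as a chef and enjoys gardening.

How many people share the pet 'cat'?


Count: 1

1


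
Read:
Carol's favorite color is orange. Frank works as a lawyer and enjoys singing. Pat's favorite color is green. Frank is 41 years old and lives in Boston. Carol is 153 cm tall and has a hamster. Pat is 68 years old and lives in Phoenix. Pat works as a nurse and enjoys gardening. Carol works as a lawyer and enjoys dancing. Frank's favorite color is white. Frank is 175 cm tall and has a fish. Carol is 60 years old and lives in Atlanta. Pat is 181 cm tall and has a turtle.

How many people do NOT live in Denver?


Not in Denver: 3

3


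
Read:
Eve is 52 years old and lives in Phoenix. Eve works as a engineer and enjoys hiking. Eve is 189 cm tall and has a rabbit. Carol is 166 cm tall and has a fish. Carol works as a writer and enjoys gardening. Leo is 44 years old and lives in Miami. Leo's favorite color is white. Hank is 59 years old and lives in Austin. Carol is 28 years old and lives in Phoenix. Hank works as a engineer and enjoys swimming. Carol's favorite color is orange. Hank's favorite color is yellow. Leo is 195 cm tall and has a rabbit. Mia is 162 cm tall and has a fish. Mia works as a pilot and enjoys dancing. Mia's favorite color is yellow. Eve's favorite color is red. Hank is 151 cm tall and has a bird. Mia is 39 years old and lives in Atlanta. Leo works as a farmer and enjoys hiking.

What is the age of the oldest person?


Oldest: Hank at 59

59


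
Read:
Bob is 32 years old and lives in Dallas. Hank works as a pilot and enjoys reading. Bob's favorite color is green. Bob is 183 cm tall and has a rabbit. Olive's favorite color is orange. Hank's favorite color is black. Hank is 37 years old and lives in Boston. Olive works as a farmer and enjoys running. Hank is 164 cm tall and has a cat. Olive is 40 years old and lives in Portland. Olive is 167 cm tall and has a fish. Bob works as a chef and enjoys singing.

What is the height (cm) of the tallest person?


Tallest: Bob at 183 cm

183
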